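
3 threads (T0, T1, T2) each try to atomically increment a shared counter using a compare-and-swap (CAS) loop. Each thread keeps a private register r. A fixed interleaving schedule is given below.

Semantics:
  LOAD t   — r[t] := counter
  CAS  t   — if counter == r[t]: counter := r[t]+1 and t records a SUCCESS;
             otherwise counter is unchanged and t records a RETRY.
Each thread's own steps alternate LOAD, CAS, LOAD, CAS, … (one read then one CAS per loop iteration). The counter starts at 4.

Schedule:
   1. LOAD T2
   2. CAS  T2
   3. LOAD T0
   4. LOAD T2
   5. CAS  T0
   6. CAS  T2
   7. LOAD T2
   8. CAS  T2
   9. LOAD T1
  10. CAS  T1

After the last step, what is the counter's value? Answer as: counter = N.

   1) LOAD T2:  M=4  r_T2=4
   2) CAS  T2:  M=5  r_T2=4 ✓
   3) LOAD T0:  M=5  r_T0=5
   4) LOAD T2:  M=5  r_T2=5
   5) CAS  T0:  M=6  r_T0=5 ✓
   6) CAS  T2:  M=6  r_T2=5 ✗
   7) LOAD T2:  M=6  r_T2=6
   8) CAS  T2:  M=7  r_T2=6 ✓
   9) LOAD T1:  M=7  r_T1=7
  10) CAS  T1:  M=8  r_T1=7 ✓

counter = 8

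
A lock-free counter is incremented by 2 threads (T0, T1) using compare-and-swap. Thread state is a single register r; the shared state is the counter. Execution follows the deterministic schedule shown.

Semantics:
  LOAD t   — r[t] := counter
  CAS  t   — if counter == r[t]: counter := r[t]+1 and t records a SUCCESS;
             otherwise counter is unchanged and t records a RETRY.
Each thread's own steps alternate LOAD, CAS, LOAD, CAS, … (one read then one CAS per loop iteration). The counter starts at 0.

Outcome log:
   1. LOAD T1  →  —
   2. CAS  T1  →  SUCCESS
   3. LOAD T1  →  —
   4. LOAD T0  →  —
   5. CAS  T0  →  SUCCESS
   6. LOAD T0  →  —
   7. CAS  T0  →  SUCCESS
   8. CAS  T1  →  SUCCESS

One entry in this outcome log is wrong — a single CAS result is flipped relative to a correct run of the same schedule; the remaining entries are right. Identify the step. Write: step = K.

step = 8

Reference trace:
   1) LOAD T1:  M=0  r_T1=0
   2) CAS  T1:  M=1  r_T1=0 ✓
   3) LOAD T1:  M=1  r_T1=1
   4) LOAD T0:  M=1  r_T0=1
   5) CAS  T0:  M=2  r_T0=1 ✓
   6) LOAD T0:  M=2  r_T0=2
   7) CAS  T0:  M=3  r_T0=2 ✓
   8) CAS  T1:  M=3  r_T1=1 ✗
Log disagrees first at step 8.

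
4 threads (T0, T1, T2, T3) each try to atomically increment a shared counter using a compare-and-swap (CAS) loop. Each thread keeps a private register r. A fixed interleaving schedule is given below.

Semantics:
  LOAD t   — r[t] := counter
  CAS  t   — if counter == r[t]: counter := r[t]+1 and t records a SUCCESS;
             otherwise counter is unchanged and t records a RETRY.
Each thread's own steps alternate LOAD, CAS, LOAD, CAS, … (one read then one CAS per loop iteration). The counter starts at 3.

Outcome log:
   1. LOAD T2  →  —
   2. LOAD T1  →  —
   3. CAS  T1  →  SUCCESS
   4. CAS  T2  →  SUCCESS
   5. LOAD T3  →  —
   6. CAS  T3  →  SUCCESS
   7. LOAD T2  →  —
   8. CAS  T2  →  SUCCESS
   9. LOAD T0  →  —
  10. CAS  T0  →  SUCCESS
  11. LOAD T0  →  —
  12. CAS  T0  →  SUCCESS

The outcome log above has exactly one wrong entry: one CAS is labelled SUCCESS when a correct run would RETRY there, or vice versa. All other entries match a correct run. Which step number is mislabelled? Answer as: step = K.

Reference trace:
   1) LOAD T2:  M=3  r_T2=3
   2) LOAD T1:  M=3  r_T1=3
   3) CAS  T1:  M=4  r_T1=3 ✓
   4) CAS  T2:  M=4  r_T2=3 ✗
   5) LOAD T3:  M=4  r_T3=4
   6) CAS  T3:  M=5  r_T3=4 ✓
   7) LOAD T2:  M=5  r_T2=5
   8) CAS  T2:  M=6  r_T2=5 ✓
   9) LOAD T0:  M=6  r_T0=6
  10) CAS  T0:  M=7  r_T0=6 ✓
  11) LOAD T0:  M=7  r_T0=7
  12) CAS  T0:  M=8  r_T0=7 ✓
Log disagrees first at step 4.

step = 4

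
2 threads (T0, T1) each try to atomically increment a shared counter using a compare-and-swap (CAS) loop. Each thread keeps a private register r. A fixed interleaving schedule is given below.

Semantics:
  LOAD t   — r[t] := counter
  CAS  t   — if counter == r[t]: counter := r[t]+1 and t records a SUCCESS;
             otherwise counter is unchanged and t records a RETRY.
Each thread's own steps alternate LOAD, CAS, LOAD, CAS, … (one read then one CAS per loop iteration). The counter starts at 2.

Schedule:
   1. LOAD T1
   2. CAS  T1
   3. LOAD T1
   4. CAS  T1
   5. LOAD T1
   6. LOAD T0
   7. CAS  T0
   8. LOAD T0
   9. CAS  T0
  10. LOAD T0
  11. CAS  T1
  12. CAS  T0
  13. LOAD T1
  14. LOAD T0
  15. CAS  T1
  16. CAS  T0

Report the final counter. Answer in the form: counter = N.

counter = 8

#1 T1 reads 2
#2 T1 CAS(2→3) writes; counter now 3
#3 T1 reads 3
#4 T1 CAS(3→4) writes; counter now 4
#5 T1 reads 4
#6 T0 reads 4
#7 T0 CAS(4→5) writes; counter now 5
#8 T0 reads 5
#9 T0 CAS(5→6) writes; counter now 6
#10 T0 reads 6
#11 T1 CAS(4→5) fails; counter now 6
#12 T0 CAS(6→7) writes; counter now 7
#13 T1 reads 7
#14 T0 reads 7
#15 T1 CAS(7→8) writes; counter now 8
#16 T0 CAS(7→8) fails; counter now 8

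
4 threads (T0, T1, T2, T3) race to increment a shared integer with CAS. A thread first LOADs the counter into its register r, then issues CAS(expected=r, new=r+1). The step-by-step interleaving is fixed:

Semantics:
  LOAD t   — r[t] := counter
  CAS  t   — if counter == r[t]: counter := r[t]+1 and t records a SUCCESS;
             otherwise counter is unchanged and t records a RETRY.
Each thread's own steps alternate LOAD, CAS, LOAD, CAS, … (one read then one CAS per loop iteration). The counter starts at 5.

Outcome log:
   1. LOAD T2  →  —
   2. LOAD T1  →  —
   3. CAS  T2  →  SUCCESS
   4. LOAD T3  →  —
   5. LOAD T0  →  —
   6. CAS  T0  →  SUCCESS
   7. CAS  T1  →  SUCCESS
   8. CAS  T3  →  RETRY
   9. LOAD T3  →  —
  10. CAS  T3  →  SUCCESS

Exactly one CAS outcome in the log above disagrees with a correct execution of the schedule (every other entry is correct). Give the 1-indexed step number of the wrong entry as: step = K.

step = 7

Reference trace:
1. LOAD T2 → mem=5 r[T2]=5 [LOAD]
2. LOAD T1 → mem=5 r[T1]=5 [LOAD]
3. CAS T2 → mem=6 r[T2]=5 [OK]
4. LOAD T3 → mem=6 r[T3]=6 [LOAD]
5. LOAD T0 → mem=6 r[T0]=6 [LOAD]
6. CAS T0 → mem=7 r[T0]=6 [OK]
7. CAS T1 → mem=7 r[T1]=5 [RETRY]
8. CAS T3 → mem=7 r[T3]=6 [RETRY]
9. LOAD T3 → mem=7 r[T3]=7 [LOAD]
10. CAS T3 → mem=8 r[T3]=7 [OK]
Flip is step 7.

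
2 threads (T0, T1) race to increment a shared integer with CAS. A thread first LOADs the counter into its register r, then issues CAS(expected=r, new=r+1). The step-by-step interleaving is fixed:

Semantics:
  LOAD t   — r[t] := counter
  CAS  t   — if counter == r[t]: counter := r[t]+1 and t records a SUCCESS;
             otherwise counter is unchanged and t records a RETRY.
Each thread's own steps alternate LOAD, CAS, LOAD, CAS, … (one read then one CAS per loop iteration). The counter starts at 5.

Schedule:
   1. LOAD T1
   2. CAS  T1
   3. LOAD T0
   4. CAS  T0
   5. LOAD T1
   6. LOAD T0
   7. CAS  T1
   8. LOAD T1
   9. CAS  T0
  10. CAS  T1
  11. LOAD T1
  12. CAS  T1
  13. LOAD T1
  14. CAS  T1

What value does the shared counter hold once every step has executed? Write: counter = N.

   1) LOAD T1:  M=5  r_T1=5
   2) CAS  T1:  M=6  r_T1=5 ✓
   3) LOAD T0:  M=6  r_T0=6
   4) CAS  T0:  M=7  r_T0=6 ✓
   5) LOAD T1:  M=7  r_T1=7
   6) LOAD T0:  M=7  r_T0=7
   7) CAS  T1:  M=8  r_T1=7 ✓
   8) LOAD T1:  M=8  r_T1=8
   9) CAS  T0:  M=8  r_T0=7 ✗
  10) CAS  T1:  M=9  r_T1=8 ✓
  11) LOAD T1:  M=9  r_T1=9
  12) CAS  T1:  M=10  r_T1=9 ✓
  13) LOAD T1:  M=10  r_T1=10
  14) CAS  T1:  M=11  r_T1=10 ✓

counter = 11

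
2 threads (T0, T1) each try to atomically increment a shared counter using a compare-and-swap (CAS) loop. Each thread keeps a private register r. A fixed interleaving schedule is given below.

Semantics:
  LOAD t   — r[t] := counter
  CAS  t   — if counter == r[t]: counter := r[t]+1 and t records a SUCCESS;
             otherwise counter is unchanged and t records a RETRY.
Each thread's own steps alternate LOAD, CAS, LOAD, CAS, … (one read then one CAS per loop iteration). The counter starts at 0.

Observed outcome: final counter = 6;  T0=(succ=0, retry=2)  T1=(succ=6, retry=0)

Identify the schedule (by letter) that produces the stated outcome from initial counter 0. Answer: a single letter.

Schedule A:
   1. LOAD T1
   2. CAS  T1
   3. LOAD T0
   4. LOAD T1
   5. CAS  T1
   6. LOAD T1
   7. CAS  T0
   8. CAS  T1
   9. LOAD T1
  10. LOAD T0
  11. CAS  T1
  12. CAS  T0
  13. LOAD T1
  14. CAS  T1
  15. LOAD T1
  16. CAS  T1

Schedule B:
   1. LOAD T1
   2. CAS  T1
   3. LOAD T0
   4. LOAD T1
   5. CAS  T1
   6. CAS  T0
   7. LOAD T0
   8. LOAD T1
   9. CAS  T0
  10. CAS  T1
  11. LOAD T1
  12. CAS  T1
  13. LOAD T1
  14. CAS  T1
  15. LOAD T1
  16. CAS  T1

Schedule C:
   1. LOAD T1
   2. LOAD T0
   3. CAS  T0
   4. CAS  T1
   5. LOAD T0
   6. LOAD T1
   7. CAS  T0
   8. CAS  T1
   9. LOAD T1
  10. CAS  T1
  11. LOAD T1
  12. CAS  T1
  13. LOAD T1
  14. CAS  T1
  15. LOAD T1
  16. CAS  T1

A

Tracing schedule A:
[1] T1.load  rd  (counter 0, T1.r 0)
[2] T1.cas  hit  (counter 1, T1.r 0)
[3] T0.load  rd  (counter 1, T0.r 1)
[4] T1.load  rd  (counter 1, T1.r 1)
[5] T1.cas  hit  (counter 2, T1.r 1)
[6] T1.load  rd  (counter 2, T1.r 2)
[7] T0.cas  miss  (counter 2, T0.r 1)
[8] T1.cas  hit  (counter 3, T1.r 2)
[9] T1.load  rd  (counter 3, T1.r 3)
[10] T0.load  rd  (counter 3, T0.r 3)
[11] T1.cas  hit  (counter 4, T1.r 3)
[12] T0.cas  miss  (counter 4, T0.r 3)
[13] T1.load  rd  (counter 4, T1.r 4)
[14] T1.cas  hit  (counter 5, T1.r 4)
[15] T1.load  rd  (counter 5, T1.r 5)
[16] T1.cas  hit  (counter 6, T1.r 5)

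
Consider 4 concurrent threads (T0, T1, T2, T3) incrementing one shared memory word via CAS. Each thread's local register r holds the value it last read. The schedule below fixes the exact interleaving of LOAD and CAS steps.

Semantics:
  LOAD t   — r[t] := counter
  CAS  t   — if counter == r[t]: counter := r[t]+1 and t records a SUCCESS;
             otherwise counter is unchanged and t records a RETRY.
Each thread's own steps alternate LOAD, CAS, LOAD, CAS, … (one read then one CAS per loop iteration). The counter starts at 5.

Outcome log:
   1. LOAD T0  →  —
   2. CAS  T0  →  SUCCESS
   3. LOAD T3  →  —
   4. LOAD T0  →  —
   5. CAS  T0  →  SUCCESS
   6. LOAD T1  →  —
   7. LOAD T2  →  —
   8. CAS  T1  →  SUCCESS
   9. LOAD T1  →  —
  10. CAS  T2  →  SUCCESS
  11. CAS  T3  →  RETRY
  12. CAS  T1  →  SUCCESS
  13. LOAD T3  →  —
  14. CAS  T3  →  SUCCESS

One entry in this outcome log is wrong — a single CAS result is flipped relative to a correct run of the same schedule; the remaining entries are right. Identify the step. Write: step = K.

Correct run:
#1 T0 reads 5
#2 T0 CAS(5→6) writes; counter now 6
#3 T3 reads 6
#4 T0 reads 6
#5 T0 CAS(6→7) writes; counter now 7
#6 T1 reads 7
#7 T2 reads 7
#8 T1 CAS(7→8) writes; counter now 8
#9 T1 reads 8
#10 T2 CAS(7→8) fails; counter now 8
#11 T3 CAS(6→7) fails; counter now 8
#12 T1 CAS(8→9) writes; counter now 9
#13 T3 reads 9
#14 T3 CAS(9→10) writes; counter now 10
Log disagrees first at step 10.

step = 10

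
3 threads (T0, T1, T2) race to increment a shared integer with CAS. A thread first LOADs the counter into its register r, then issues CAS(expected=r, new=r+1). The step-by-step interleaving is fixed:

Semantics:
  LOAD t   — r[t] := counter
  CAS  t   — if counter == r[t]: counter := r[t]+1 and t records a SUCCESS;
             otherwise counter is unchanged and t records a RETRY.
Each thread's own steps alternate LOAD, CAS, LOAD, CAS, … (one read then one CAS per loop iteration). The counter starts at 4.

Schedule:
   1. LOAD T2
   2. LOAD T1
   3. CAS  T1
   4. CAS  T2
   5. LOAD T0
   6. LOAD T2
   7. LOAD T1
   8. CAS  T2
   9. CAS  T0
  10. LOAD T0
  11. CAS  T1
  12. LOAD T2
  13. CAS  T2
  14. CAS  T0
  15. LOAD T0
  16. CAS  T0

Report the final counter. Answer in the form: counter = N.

#1 T2 reads 4
#2 T1 reads 4
#3 T1 CAS(4→5) writes; counter now 5
#4 T2 CAS(4→5) fails; counter now 5
#5 T0 reads 5
#6 T2 reads 5
#7 T1 reads 5
#8 T2 CAS(5→6) writes; counter now 6
#9 T0 CAS(5→6) fails; counter now 6
#10 T0 reads 6
#11 T1 CAS(5→6) fails; counter now 6
#12 T2 reads 6
#13 T2 CAS(6→7) writes; counter now 7
#14 T0 CAS(6→7) fails; counter now 7
#15 T0 reads 7
#16 T0 CAS(7→8) writes; counter now 8

counter = 8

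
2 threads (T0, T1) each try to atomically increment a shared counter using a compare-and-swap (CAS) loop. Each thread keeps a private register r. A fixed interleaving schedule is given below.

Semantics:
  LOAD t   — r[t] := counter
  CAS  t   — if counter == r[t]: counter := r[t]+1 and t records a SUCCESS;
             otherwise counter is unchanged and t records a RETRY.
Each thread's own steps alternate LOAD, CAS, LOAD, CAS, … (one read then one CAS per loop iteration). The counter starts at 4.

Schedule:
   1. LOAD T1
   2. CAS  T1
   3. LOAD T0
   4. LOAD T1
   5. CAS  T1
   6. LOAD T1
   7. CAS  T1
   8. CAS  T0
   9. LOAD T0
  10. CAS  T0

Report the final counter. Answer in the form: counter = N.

1. LOAD T1 → mem=4 r[T1]=4 [LOAD]
2. CAS T1 → mem=5 r[T1]=4 [OK]
3. LOAD T0 → mem=5 r[T0]=5 [LOAD]
4. LOAD T1 → mem=5 r[T1]=5 [LOAD]
5. CAS T1 → mem=6 r[T1]=5 [OK]
6. LOAD T1 → mem=6 r[T1]=6 [LOAD]
7. CAS T1 → mem=7 r[T1]=6 [OK]
8. CAS T0 → mem=7 r[T0]=5 [RETRY]
9. LOAD T0 → mem=7 r[T0]=7 [LOAD]
10. CAS T0 → mem=8 r[T0]=7 [OK]

counter = 8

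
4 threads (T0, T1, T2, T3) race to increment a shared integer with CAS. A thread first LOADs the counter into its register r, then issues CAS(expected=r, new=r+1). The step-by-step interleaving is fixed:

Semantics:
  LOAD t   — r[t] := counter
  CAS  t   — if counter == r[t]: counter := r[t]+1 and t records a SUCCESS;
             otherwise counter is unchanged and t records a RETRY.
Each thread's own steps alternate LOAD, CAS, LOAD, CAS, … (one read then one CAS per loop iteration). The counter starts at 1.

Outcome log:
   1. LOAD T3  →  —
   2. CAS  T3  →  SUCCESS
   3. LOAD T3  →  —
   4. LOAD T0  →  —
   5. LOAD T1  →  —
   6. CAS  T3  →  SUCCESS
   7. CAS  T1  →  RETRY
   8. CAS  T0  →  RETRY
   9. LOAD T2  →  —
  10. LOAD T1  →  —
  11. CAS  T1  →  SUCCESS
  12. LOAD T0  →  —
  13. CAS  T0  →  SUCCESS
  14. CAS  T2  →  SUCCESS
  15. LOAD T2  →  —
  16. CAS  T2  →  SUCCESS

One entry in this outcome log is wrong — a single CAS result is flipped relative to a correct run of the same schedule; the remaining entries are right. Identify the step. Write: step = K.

step = 14

Correct run:
1. LOAD T3 → mem=1 r[T3]=1 [LOAD]
2. CAS T3 → mem=2 r[T3]=1 [OK]
3. LOAD T3 → mem=2 r[T3]=2 [LOAD]
4. LOAD T0 → mem=2 r[T0]=2 [LOAD]
5. LOAD T1 → mem=2 r[T1]=2 [LOAD]
6. CAS T3 → mem=3 r[T3]=2 [OK]
7. CAS T1 → mem=3 r[T1]=2 [RETRY]
8. CAS T0 → mem=3 r[T0]=2 [RETRY]
9. LOAD T2 → mem=3 r[T2]=3 [LOAD]
10. LOAD T1 → mem=3 r[T1]=3 [LOAD]
11. CAS T1 → mem=4 r[T1]=3 [OK]
12. LOAD T0 → mem=4 r[T0]=4 [LOAD]
13. CAS T0 → mem=5 r[T0]=4 [OK]
14. CAS T2 → mem=5 r[T2]=3 [RETRY]
15. LOAD T2 → mem=5 r[T2]=5 [LOAD]
16. CAS T2 → mem=6 r[T2]=5 [OK]
Mismatch at 14.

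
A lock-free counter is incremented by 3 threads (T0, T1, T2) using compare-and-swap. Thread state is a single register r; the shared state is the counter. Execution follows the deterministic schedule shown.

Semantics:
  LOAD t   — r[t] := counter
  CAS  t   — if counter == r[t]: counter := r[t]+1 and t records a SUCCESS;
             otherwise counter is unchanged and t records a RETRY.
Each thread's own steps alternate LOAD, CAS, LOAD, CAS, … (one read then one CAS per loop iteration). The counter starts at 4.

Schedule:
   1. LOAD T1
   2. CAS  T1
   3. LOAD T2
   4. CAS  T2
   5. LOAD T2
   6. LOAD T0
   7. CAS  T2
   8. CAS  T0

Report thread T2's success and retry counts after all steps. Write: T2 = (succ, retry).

T2 = (2, 0)

step 1: T1 LOAD ⇒ load; ctr=4 reg=4
step 2: T1 CAS ⇒ ok; ctr=5 reg=4
step 3: T2 LOAD ⇒ load; ctr=5 reg=5
step 4: T2 CAS ⇒ ok; ctr=6 reg=5
step 5: T2 LOAD ⇒ load; ctr=6 reg=6
step 6: T0 LOAD ⇒ load; ctr=6 reg=6
step 7: T2 CAS ⇒ ok; ctr=7 reg=6
step 8: T0 CAS ⇒ retry; ctr=7 reg=6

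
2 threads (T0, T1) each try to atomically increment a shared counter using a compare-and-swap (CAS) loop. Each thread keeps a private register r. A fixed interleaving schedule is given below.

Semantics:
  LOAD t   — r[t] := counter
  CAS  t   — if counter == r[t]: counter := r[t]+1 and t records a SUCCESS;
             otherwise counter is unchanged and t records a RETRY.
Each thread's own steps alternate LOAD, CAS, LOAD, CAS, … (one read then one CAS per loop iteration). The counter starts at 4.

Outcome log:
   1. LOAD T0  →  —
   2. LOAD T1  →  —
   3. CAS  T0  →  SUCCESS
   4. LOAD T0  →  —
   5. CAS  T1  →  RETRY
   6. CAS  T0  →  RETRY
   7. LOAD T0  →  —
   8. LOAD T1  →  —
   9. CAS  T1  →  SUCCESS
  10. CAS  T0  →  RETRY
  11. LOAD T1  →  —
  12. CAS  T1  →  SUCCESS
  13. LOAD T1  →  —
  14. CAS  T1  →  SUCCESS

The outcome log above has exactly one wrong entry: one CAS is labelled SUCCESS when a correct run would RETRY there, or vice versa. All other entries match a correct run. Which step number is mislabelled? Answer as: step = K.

Reference trace:
   1) LOAD T0:  M=4  r_T0=4
   2) LOAD T1:  M=4  r_T1=4
   3) CAS  T0:  M=5  r_T0=4 ✓
   4) LOAD T0:  M=5  r_T0=5
   5) CAS  T1:  M=5  r_T1=4 ✗
   6) CAS  T0:  M=6  r_T0=5 ✓
   7) LOAD T0:  M=6  r_T0=6
   8) LOAD T1:  M=6  r_T1=6
   9) CAS  T1:  M=7  r_T1=6 ✓
  10) CAS  T0:  M=7  r_T0=6 ✗
  11) LOAD T1:  M=7  r_T1=7
  12) CAS  T1:  M=8  r_T1=7 ✓
  13) LOAD T1:  M=8  r_T1=8
  14) CAS  T1:  M=9  r_T1=8 ✓
Mismatch at 6.

step = 6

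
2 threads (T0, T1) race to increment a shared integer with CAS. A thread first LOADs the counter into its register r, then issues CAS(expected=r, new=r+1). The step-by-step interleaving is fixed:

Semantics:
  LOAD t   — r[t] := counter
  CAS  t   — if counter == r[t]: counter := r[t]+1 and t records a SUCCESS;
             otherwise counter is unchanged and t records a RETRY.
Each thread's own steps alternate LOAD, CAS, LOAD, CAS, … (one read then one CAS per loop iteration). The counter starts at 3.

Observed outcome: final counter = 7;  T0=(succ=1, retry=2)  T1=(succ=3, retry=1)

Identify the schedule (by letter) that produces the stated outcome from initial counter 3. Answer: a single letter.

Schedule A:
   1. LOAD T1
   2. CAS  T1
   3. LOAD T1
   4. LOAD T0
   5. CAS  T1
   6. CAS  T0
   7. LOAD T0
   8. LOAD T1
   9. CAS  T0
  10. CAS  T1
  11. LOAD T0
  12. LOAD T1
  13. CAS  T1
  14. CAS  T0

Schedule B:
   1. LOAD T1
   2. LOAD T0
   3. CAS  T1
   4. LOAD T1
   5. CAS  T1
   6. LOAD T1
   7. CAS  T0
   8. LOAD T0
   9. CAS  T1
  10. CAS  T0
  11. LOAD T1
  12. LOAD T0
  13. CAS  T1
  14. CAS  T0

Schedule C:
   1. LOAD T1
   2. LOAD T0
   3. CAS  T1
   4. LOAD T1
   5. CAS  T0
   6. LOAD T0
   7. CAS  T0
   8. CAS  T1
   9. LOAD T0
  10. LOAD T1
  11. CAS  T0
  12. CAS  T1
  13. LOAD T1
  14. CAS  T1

Tracing schedule A:
step 1: T1 LOAD ⇒ load; ctr=3 reg=3
step 2: T1 CAS ⇒ ok; ctr=4 reg=3
step 3: T1 LOAD ⇒ load; ctr=4 reg=4
step 4: T0 LOAD ⇒ load; ctr=4 reg=4
step 5: T1 CAS ⇒ ok; ctr=5 reg=4
step 6: T0 CAS ⇒ retry; ctr=5 reg=4
step 7: T0 LOAD ⇒ load; ctr=5 reg=5
step 8: T1 LOAD ⇒ load; ctr=5 reg=5
step 9: T0 CAS ⇒ ok; ctr=6 reg=5
step 10: T1 CAS ⇒ retry; ctr=6 reg=5
step 11: T0 LOAD ⇒ load; ctr=6 reg=6
step 12: T1 LOAD ⇒ load; ctr=6 reg=6
step 13: T1 CAS ⇒ ok; ctr=7 reg=6
step 14: T0 CAS ⇒ retry; ctr=7 reg=6

A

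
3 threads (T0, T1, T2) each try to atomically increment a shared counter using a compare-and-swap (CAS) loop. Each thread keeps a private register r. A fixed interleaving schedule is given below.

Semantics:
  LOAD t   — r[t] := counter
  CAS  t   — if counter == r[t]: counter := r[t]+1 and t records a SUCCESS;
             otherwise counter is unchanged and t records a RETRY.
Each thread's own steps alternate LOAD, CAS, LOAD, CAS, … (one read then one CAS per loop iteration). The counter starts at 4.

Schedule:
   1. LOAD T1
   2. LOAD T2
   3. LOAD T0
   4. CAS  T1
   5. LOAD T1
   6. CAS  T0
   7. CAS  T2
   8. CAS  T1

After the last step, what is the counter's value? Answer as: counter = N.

1. LOAD T1 → mem=4 r[T1]=4 [LOAD]
2. LOAD T2 → mem=4 r[T2]=4 [LOAD]
3. LOAD T0 → mem=4 r[T0]=4 [LOAD]
4. CAS T1 → mem=5 r[T1]=4 [OK]
5. LOAD T1 → mem=5 r[T1]=5 [LOAD]
6. CAS T0 → mem=5 r[T0]=4 [RETRY]
7. CAS T2 → mem=5 r[T2]=4 [RETRY]
8. CAS T1 → mem=6 r[T1]=5 [OK]

counter = 6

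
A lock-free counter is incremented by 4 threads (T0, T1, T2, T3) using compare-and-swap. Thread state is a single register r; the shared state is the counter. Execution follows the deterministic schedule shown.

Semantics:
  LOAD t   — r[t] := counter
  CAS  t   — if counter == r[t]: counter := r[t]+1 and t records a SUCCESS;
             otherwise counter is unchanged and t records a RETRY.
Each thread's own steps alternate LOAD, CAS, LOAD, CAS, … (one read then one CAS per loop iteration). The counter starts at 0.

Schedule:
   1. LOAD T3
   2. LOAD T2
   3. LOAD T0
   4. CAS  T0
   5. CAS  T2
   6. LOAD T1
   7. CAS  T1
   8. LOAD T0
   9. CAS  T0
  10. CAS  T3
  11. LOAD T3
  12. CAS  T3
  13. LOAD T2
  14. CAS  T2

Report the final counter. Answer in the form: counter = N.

counter = 5

   1) LOAD T3:  M=0  r_T3=0
   2) LOAD T2:  M=0  r_T2=0
   3) LOAD T0:  M=0  r_T0=0
   4) CAS  T0:  M=1  r_T0=0 ✓
   5) CAS  T2:  M=1  r_T2=0 ✗
   6) LOAD T1:  M=1  r_T1=1
   7) CAS  T1:  M=2  r_T1=1 ✓
   8) LOAD T0:  M=2  r_T0=2
   9) CAS  T0:  M=3  r_T0=2 ✓
  10) CAS  T3:  M=3  r_T3=0 ✗
  11) LOAD T3:  M=3  r_T3=3
  12) CAS  T3:  M=4  r_T3=3 ✓
  13) LOAD T2:  M=4  r_T2=4
  14) CAS  T2:  M=5  r_T2=4 ✓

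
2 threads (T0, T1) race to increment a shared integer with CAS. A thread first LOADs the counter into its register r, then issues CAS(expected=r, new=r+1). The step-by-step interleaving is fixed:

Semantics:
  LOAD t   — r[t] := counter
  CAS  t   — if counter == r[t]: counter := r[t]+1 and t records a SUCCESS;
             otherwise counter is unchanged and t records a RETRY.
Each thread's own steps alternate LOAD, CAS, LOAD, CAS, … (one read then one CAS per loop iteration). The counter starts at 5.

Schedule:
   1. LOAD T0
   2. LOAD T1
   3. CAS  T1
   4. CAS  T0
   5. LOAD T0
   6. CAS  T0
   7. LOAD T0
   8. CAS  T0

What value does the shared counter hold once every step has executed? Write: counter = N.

   1) LOAD T0:  M=5  r_T0=5
   2) LOAD T1:  M=5  r_T1=5
   3) CAS  T1:  M=6  r_T1=5 ✓
   4) CAS  T0:  M=6  r_T0=5 ✗
   5) LOAD T0:  M=6  r_T0=6
   6) CAS  T0:  M=7  r_T0=6 ✓
   7) LOAD T0:  M=7  r_T0=7
   8) CAS  T0:  M=8  r_T0=7 ✓

counter = 8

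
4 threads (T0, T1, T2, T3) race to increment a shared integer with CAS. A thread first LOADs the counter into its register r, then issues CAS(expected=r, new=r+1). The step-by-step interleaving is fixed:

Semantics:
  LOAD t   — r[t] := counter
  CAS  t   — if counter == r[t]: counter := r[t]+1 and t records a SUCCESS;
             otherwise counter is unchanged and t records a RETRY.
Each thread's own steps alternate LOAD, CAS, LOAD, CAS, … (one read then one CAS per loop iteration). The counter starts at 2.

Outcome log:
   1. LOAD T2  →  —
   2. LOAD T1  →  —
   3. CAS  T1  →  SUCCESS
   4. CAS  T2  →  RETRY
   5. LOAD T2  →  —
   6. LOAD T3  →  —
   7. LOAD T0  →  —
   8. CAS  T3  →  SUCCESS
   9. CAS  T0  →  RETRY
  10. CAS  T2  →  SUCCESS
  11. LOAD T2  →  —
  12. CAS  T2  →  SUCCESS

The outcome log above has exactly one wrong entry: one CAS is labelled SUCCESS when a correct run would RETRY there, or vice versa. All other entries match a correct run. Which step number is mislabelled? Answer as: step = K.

Reference trace:
step 1: T2 LOAD ⇒ load; ctr=2 reg=2
step 2: T1 LOAD ⇒ load; ctr=2 reg=2
step 3: T1 CAS ⇒ ok; ctr=3 reg=2
step 4: T2 CAS ⇒ retry; ctr=3 reg=2
step 5: T2 LOAD ⇒ load; ctr=3 reg=3
step 6: T3 LOAD ⇒ load; ctr=3 reg=3
step 7: T0 LOAD ⇒ load; ctr=3 reg=3
step 8: T3 CAS ⇒ ok; ctr=4 reg=3
step 9: T0 CAS ⇒ retry; ctr=4 reg=3
step 10: T2 CAS ⇒ retry; ctr=4 reg=3
step 11: T2 LOAD ⇒ load; ctr=4 reg=4
step 12: T2 CAS ⇒ ok; ctr=5 reg=4
Flip is step 10.

step = 10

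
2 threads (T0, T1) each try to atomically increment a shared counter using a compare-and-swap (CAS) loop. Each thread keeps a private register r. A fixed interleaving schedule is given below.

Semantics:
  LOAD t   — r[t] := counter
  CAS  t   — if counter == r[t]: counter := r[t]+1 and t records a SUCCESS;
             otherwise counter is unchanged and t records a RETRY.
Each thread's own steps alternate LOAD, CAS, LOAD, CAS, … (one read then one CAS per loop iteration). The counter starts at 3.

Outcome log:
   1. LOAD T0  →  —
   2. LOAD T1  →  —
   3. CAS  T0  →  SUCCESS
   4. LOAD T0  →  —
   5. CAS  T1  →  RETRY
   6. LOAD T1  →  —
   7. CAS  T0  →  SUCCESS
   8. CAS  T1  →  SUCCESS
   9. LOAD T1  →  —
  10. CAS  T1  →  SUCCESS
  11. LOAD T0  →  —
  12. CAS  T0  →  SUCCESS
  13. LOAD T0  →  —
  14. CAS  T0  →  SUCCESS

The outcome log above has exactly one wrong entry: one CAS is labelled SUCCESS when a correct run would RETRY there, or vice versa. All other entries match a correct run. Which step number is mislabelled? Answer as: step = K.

Correct run:
   1) LOAD T0:  M=3  r_T0=3
   2) LOAD T1:  M=3  r_T1=3
   3) CAS  T0:  M=4  r_T0=3 ✓
   4) LOAD T0:  M=4  r_T0=4
   5) CAS  T1:  M=4  r_T1=3 ✗
   6) LOAD T1:  M=4  r_T1=4
   7) CAS  T0:  M=5  r_T0=4 ✓
   8) CAS  T1:  M=5  r_T1=4 ✗
   9) LOAD T1:  M=5  r_T1=5
  10) CAS  T1:  M=6  r_T1=5 ✓
  11) LOAD T0:  M=6  r_T0=6
  12) CAS  T0:  M=7  r_T0=6 ✓
  13) LOAD T0:  M=7  r_T0=7
  14) CAS  T0:  M=8  r_T0=7 ✓
Flip is step 8.

step = 8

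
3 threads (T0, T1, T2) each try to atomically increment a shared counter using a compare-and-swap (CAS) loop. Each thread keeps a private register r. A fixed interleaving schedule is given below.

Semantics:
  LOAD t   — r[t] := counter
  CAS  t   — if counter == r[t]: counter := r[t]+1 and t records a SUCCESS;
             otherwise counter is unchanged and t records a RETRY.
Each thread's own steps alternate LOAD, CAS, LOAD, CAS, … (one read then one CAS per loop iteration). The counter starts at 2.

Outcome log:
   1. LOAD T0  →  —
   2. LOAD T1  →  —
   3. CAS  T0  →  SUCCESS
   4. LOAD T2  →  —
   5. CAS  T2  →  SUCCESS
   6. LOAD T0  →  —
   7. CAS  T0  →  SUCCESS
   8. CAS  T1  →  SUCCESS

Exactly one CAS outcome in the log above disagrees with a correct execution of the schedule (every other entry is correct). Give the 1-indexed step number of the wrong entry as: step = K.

step = 8

Correct run:
#1 T0 reads 2
#2 T1 reads 2
#3 T0 CAS(2→3) writes; counter now 3
#4 T2 reads 3
#5 T2 CAS(3→4) writes; counter now 4
#6 T0 reads 4
#7 T0 CAS(4→5) writes; counter now 5
#8 T1 CAS(2→3) fails; counter now 5
Flip is step 8.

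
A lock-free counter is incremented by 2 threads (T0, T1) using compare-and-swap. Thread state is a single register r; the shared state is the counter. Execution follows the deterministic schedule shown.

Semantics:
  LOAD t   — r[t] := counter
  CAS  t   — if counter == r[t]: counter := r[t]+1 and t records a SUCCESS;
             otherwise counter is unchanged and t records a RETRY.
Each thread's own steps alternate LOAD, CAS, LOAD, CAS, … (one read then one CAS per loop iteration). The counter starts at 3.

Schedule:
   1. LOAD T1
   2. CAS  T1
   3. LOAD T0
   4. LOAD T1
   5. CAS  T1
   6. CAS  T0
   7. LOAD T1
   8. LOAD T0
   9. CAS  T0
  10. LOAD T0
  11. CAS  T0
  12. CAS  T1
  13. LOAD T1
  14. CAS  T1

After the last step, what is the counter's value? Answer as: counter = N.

counter = 8

#1 T1 reads 3
#2 T1 CAS(3→4) writes; counter now 4
#3 T0 reads 4
#4 T1 reads 4
#5 T1 CAS(4→5) writes; counter now 5
#6 T0 CAS(4→5) fails; counter now 5
#7 T1 reads 5
#8 T0 reads 5
#9 T0 CAS(5→6) writes; counter now 6
#10 T0 reads 6
#11 T0 CAS(6→7) writes; counter now 7
#12 T1 CAS(5→6) fails; counter now 7
#13 T1 reads 7
#14 T1 CAS(7→8) writes; counter now 8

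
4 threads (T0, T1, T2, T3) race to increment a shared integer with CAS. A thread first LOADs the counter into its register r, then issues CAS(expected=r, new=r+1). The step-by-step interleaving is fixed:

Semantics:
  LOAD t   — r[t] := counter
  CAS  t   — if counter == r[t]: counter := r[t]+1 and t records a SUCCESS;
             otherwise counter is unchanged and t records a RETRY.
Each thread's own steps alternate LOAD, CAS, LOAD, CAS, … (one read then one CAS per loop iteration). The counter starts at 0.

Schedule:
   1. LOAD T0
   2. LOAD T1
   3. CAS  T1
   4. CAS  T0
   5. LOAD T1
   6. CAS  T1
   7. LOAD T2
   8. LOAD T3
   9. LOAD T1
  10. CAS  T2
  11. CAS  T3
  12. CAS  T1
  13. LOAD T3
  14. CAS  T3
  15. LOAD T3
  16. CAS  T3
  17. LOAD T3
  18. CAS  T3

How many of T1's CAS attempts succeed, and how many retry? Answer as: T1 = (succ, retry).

T1 = (2, 1)

1. LOAD T0 → mem=0 r[T0]=0 [LOAD]
2. LOAD T1 → mem=0 r[T1]=0 [LOAD]
3. CAS T1 → mem=1 r[T1]=0 [OK]
4. CAS T0 → mem=1 r[T0]=0 [RETRY]
5. LOAD T1 → mem=1 r[T1]=1 [LOAD]
6. CAS T1 → mem=2 r[T1]=1 [OK]
7. LOAD T2 → mem=2 r[T2]=2 [LOAD]
8. LOAD T3 → mem=2 r[T3]=2 [LOAD]
9. LOAD T1 → mem=2 r[T1]=2 [LOAD]
10. CAS T2 → mem=3 r[T2]=2 [OK]
11. CAS T3 → mem=3 r[T3]=2 [RETRY]
12. CAS T1 → mem=3 r[T1]=2 [RETRY]
13. LOAD T3 → mem=3 r[T3]=3 [LOAD]
14. CAS T3 → mem=4 r[T3]=3 [OK]
15. LOAD T3 → mem=4 r[T3]=4 [LOAD]
16. CAS T3 → mem=5 r[T3]=4 [OK]
17. LOAD T3 → mem=5 r[T3]=5 [LOAD]
18. CAS T3 → mem=6 r[T3]=5 [OK]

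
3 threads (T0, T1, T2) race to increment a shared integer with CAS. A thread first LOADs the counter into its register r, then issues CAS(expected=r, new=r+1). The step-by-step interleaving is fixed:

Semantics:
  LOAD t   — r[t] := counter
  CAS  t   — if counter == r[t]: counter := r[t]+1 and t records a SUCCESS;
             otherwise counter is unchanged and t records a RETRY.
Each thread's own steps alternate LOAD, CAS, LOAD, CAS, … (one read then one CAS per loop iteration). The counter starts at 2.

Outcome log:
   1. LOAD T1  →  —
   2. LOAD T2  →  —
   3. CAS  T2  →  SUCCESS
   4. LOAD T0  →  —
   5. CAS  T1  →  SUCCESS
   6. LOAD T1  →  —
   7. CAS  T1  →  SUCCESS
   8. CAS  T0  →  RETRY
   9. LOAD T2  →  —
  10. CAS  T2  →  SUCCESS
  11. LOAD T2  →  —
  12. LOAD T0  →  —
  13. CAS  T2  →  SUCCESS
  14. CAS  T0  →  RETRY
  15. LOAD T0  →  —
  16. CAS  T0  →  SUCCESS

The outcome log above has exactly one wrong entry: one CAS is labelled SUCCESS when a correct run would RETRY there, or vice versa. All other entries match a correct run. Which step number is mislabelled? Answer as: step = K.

step = 5

Re-executing:
   1) LOAD T1:  M=2  r_T1=2
   2) LOAD T2:  M=2  r_T2=2
   3) CAS  T2:  M=3  r_T2=2 ✓
   4) LOAD T0:  M=3  r_T0=3
   5) CAS  T1:  M=3  r_T1=2 ✗
   6) LOAD T1:  M=3  r_T1=3
   7) CAS  T1:  M=4  r_T1=3 ✓
   8) CAS  T0:  M=4  r_T0=3 ✗
   9) LOAD T2:  M=4  r_T2=4
  10) CAS  T2:  M=5  r_T2=4 ✓
  11) LOAD T2:  M=5  r_T2=5
  12) LOAD T0:  M=5  r_T0=5
  13) CAS  T2:  M=6  r_T2=5 ✓
  14) CAS  T0:  M=6  r_T0=5 ✗
  15) LOAD T0:  M=6  r_T0=6
  16) CAS  T0:  M=7  r_T0=6 ✓
Flip is step 5.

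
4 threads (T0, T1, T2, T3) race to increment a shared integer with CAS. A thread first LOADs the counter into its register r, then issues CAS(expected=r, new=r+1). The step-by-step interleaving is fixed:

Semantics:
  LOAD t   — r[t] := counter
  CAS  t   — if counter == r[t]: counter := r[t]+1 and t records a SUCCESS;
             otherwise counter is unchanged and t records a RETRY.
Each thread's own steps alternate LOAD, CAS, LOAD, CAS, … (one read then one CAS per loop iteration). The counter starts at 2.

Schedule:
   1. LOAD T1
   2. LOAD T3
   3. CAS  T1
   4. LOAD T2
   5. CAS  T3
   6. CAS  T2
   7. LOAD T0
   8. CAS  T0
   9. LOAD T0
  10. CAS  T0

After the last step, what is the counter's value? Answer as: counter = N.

1. LOAD T1 → mem=2 r[T1]=2 [LOAD]
2. LOAD T3 → mem=2 r[T3]=2 [LOAD]
3. CAS T1 → mem=3 r[T1]=2 [OK]
4. LOAD T2 → mem=3 r[T2]=3 [LOAD]
5. CAS T3 → mem=3 r[T3]=2 [RETRY]
6. CAS T2 → mem=4 r[T2]=3 [OK]
7. LOAD T0 → mem=4 r[T0]=4 [LOAD]
8. CAS T0 → mem=5 r[T0]=4 [OK]
9. LOAD T0 → mem=5 r[T0]=5 [LOAD]
10. CAS T0 → mem=6 r[T0]=5 [OK]

counter = 6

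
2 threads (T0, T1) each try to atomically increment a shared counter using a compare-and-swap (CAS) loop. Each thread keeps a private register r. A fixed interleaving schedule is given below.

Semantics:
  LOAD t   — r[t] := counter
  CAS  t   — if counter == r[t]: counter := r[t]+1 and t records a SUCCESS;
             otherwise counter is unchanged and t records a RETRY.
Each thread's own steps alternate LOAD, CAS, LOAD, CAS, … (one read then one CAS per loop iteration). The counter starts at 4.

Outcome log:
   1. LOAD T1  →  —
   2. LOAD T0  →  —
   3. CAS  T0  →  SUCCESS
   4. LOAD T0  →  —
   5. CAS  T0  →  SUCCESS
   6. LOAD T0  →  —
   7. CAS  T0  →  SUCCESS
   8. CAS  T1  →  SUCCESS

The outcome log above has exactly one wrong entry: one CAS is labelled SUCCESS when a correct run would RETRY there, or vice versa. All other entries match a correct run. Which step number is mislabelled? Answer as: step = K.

Re-executing:
[1] T1.load  rd  (counter 4, T1.r 4)
[2] T0.load  rd  (counter 4, T0.r 4)
[3] T0.cas  hit  (counter 5, T0.r 4)
[4] T0.load  rd  (counter 5, T0.r 5)
[5] T0.cas  hit  (counter 6, T0.r 5)
[6] T0.load  rd  (counter 6, T0.r 6)
[7] T0.cas  hit  (counter 7, T0.r 6)
[8] T1.cas  miss  (counter 7, T1.r 4)
Flip is step 8.

step = 8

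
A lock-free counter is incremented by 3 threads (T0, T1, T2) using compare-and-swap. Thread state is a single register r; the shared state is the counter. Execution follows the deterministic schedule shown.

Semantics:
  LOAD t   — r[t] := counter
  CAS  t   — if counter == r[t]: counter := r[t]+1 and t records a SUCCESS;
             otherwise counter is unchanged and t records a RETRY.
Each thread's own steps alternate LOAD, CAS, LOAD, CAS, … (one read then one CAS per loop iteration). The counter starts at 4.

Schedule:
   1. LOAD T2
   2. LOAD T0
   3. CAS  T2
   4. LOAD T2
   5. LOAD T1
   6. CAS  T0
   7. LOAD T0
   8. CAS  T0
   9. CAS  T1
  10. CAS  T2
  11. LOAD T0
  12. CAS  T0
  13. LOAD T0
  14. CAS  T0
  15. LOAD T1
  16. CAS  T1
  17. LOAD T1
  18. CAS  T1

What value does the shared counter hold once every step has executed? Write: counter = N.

counter = 10

step 1: T2 LOAD ⇒ load; ctr=4 reg=4
step 2: T0 LOAD ⇒ load; ctr=4 reg=4
step 3: T2 CAS ⇒ ok; ctr=5 reg=4
step 4: T2 LOAD ⇒ load; ctr=5 reg=5
step 5: T1 LOAD ⇒ load; ctr=5 reg=5
step 6: T0 CAS ⇒ retry; ctr=5 reg=4
step 7: T0 LOAD ⇒ load; ctr=5 reg=5
step 8: T0 CAS ⇒ ok; ctr=6 reg=5
step 9: T1 CAS ⇒ retry; ctr=6 reg=5
step 10: T2 CAS ⇒ retry; ctr=6 reg=5
step 11: T0 LOAD ⇒ load; ctr=6 reg=6
step 12: T0 CAS ⇒ ok; ctr=7 reg=6
step 13: T0 LOAD ⇒ load; ctr=7 reg=7
step 14: T0 CAS ⇒ ok; ctr=8 reg=7
step 15: T1 LOAD ⇒ load; ctr=8 reg=8
step 16: T1 CAS ⇒ ok; ctr=9 reg=8
step 17: T1 LOAD ⇒ load; ctr=9 reg=9
step 18: T1 CAS ⇒ ok; ctr=10 reg=9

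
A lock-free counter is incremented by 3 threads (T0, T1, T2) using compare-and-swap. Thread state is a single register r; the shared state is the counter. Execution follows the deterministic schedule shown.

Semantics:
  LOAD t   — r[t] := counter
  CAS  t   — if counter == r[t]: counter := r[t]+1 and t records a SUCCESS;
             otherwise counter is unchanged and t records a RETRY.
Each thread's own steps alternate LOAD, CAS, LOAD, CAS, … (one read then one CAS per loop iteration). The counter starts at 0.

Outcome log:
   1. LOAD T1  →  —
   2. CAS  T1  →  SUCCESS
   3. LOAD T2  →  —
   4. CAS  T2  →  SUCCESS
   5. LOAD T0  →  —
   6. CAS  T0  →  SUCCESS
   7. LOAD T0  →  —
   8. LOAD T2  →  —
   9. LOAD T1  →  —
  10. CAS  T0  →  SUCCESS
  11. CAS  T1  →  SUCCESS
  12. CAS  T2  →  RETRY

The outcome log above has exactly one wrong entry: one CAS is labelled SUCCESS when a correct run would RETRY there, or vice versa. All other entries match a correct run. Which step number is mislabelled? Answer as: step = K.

step = 11

Correct run:
   1) LOAD T1:  M=0  r_T1=0
   2) CAS  T1:  M=1  r_T1=0 ✓
   3) LOAD T2:  M=1  r_T2=1
   4) CAS  T2:  M=2  r_T2=1 ✓
   5) LOAD T0:  M=2  r_T0=2
   6) CAS  T0:  M=3  r_T0=2 ✓
   7) LOAD T0:  M=3  r_T0=3
   8) LOAD T2:  M=3  r_T2=3
   9) LOAD T1:  M=3  r_T1=3
  10) CAS  T0:  M=4  r_T0=3 ✓
  11) CAS  T1:  M=4  r_T1=3 ✗
  12) CAS  T2:  M=4  r_T2=3 ✗
Flip is step 11.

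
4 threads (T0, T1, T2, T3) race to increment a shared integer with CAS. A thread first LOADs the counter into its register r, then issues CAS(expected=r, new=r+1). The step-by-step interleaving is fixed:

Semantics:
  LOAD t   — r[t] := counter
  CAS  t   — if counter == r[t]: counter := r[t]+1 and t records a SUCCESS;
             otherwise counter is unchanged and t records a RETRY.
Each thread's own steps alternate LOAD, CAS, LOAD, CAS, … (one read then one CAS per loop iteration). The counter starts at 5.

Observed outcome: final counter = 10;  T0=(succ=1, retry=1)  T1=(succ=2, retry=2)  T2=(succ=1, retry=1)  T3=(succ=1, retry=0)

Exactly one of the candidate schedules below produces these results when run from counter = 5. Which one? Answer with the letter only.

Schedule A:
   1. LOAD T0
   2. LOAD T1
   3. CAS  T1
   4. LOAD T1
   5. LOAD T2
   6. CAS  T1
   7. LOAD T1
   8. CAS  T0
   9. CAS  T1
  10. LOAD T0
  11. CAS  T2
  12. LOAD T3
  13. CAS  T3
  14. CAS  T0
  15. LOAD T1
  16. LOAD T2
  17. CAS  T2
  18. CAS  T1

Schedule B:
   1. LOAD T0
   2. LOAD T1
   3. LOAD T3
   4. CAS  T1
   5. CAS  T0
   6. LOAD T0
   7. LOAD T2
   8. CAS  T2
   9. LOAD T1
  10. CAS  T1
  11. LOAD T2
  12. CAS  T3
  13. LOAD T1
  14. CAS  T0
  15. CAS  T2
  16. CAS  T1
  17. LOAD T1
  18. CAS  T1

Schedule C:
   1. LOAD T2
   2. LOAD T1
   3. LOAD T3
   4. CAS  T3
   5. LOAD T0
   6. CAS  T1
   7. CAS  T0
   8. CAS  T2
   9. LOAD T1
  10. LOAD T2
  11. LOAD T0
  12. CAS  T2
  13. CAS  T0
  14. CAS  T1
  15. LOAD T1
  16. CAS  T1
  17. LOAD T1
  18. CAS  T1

C

Tracing schedule C:
[1] T2.load  rd  (counter 5, T2.r 5)
[2] T1.load  rd  (counter 5, T1.r 5)
[3] T3.load  rd  (counter 5, T3.r 5)
[4] T3.cas  hit  (counter 6, T3.r 5)
[5] T0.load  rd  (counter 6, T0.r 6)
[6] T1.cas  miss  (counter 6, T1.r 5)
[7] T0.cas  hit  (counter 7, T0.r 6)
[8] T2.cas  miss  (counter 7, T2.r 5)
[9] T1.load  rd  (counter 7, T1.r 7)
[10] T2.load  rd  (counter 7, T2.r 7)
[11] T0.load  rd  (counter 7, T0.r 7)
[12] T2.cas  hit  (counter 8, T2.r 7)
[13] T0.cas  miss  (counter 8, T0.r 7)
[14] T1.cas  miss  (counter 8, T1.r 7)
[15] T1.load  rd  (counter 8, T1.r 8)
[16] T1.cas  hit  (counter 9, T1.r 8)
[17] T1.load  rd  (counter 9, T1.r 9)
[18] T1.cas  hit  (counter 10, T1.r 9)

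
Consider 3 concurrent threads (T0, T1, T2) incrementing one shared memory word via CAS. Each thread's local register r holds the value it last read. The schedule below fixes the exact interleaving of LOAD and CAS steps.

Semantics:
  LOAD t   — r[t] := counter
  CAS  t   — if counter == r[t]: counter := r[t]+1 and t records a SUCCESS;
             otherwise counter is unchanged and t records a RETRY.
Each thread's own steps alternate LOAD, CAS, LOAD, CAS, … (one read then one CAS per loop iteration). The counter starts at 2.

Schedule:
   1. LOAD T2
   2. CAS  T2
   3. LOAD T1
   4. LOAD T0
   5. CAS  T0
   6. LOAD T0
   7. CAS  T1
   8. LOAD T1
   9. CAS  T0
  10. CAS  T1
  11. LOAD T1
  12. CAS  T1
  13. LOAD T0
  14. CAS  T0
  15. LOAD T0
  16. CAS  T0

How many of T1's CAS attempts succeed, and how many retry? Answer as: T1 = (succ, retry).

T2 LOAD — after: cnt=2, r=2 — load
T2 CAS — after: cnt=3, r=2 — ok
T1 LOAD — after: cnt=3, r=3 — load
T0 LOAD — after: cnt=3, r=3 — load
T0 CAS — after: cnt=4, r=3 — ok
T0 LOAD — after: cnt=4, r=4 — load
T1 CAS — after: cnt=4, r=3 — retry
T1 LOAD — after: cnt=4, r=4 — load
T0 CAS — after: cnt=5, r=4 — ok
T1 CAS — after: cnt=5, r=4 — retry
T1 LOAD — after: cnt=5, r=5 — load
T1 CAS — after: cnt=6, r=5 — ok
T0 LOAD — after: cnt=6, r=6 — load
T0 CAS — after: cnt=7, r=6 — ok
T0 LOAD — after: cnt=7, r=7 — load
T0 CAS — after: cnt=8, r=7 — ok

T1 = (1, 2)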